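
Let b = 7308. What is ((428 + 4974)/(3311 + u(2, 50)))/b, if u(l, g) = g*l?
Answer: 2701/12463794 ≈ 0.00021671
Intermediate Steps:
((428 + 4974)/(3311 + u(2, 50)))/b = ((428 + 4974)/(3311 + 50*2))/7308 = (5402/(3311 + 100))*(1/7308) = (5402/3411)*(1/7308) = 2701/12463794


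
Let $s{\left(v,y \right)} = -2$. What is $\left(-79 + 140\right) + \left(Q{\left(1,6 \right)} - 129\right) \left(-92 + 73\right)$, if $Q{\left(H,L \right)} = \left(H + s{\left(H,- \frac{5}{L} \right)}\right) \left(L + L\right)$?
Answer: $2740$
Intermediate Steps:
$Q{\left(H,L \right)} = 2 L \left(-2 + H\right)$ ($Q{\left(H,L \right)} = \left(H - 2\right) \left(L + L\right) = \left(-2 + H\right) 2 L = 2 L \left(-2 + H\right)$)
$\left(-79 + 140\right) + \left(Q{\left(1,6 \right)} - 129\right) \left(-92 + 73\right) = \left(-79 + 140\right) + \left(2 \cdot 6 \left(-2 + 1\right) - 129\right) \left(-92 + 73\right) = 61 + \left(2 \cdot 6 \left(-1\right) - 129\right) \left(-19\right) = 61 + \left(-12 - 129\right) \left(-19\right) = 61 - -2679 = 61 + 2679 = 2740$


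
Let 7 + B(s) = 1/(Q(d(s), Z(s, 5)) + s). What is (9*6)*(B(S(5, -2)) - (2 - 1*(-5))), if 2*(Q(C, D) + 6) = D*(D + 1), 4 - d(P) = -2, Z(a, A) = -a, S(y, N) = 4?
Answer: -1485/2 ≈ -742.50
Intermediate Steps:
d(P) = 6 (d(P) = 4 - 1*(-2) = 4 + 2 = 6)
Q(C, D) = -6 + D*(1 + D)/2 (Q(C, D) = -6 + (D*(D + 1))/2 = -6 + (D*(1 + D))/2 = -6 + D*(1 + D)/2)
B(s) = -7 + 1/(-6 + s/2 + s²/2) (B(s) = -7 + 1/((-6 + (-s)/2 + (-s)²/2) + s) = -7 + 1/((-6 - s/2 + s²/2) + s) = -7 + 1/((-6 + s²/2 - s/2) + s) = -7 + 1/(-6 + s/2 + s²/2))
(9*6)*(B(S(5, -2)) - (2 - 1*(-5))) = (9*6)*((86 - 7*4 - 7*4²)/(-12 + 4 + 4²) - (2 - 1*(-5))) = 54*((86 - 28 - 7*16)/(-12 + 4 + 16) - (2 + 5)) = 54*((86 - 28 - 112)/8 - 1*7) = 54*((⅛)*(-54) - 7) = 54*(-27/4 - 7) = 54*(-55/4) = -1485/2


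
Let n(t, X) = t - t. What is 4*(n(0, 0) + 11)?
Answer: 44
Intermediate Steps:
n(t, X) = 0
4*(n(0, 0) + 11) = 4*(0 + 11) = 4*11 = 44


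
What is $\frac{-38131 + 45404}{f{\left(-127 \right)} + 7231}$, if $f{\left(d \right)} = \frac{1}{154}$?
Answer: $\frac{1120042}{1113575} \approx 1.0058$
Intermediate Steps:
$f{\left(d \right)} = \frac{1}{154}$
$\frac{-38131 + 45404}{f{\left(-127 \right)} + 7231} = \frac{-38131 + 45404}{\frac{1}{154} + 7231} = \frac{7273}{\frac{1113575}{154}} = 7273 \cdot \frac{154}{1113575} = \frac{1120042}{1113575}$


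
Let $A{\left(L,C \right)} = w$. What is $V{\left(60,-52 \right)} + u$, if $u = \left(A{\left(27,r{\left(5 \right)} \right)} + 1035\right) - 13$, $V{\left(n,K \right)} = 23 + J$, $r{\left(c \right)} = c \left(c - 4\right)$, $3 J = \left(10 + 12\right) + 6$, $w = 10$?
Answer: $\frac{3193}{3} \approx 1064.3$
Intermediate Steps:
$J = \frac{28}{3}$ ($J = \frac{\left(10 + 12\right) + 6}{3} = \frac{22 + 6}{3} = \frac{1}{3} \cdot 28 = \frac{28}{3} \approx 9.3333$)
$r{\left(c \right)} = c \left(-4 + c\right)$
$V{\left(n,K \right)} = \frac{97}{3}$ ($V{\left(n,K \right)} = 23 + \frac{28}{3} = \frac{97}{3}$)
$A{\left(L,C \right)} = 10$
$u = 1032$ ($u = \left(10 + 1035\right) - 13 = 1045 - 13 = 1032$)
$V{\left(60,-52 \right)} + u = \frac{97}{3} + 1032 = \frac{3193}{3}$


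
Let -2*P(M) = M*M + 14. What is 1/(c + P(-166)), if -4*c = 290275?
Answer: -4/345415 ≈ -1.1580e-5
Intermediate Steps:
c = -290275/4 (c = -¼*290275 = -290275/4 ≈ -72569.)
P(M) = -7 - M²/2 (P(M) = -(M*M + 14)/2 = -(M² + 14)/2 = -(14 + M²)/2 = -7 - M²/2)
1/(c + P(-166)) = 1/(-290275/4 + (-7 - ½*(-166)²)) = 1/(-290275/4 + (-7 - ½*27556)) = 1/(-290275/4 + (-7 - 13778)) = 1/(-290275/4 - 13785) = 1/(-345415/4) = -4/345415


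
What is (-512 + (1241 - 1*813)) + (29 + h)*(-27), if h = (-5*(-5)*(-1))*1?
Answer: -192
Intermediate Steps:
h = -25 (h = (25*(-1))*1 = -25*1 = -25)
(-512 + (1241 - 1*813)) + (29 + h)*(-27) = (-512 + (1241 - 1*813)) + (29 - 25)*(-27) = (-512 + (1241 - 813)) + 4*(-27) = (-512 + 428) - 108 = -84 - 108 = -192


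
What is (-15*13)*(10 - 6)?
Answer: -780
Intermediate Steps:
(-15*13)*(10 - 6) = -195*4 = -780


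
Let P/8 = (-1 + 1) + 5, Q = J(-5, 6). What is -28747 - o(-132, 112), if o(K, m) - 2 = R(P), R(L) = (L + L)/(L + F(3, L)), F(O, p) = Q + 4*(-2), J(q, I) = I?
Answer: -546271/19 ≈ -28751.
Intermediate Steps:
Q = 6
P = 40 (P = 8*((-1 + 1) + 5) = 8*(0 + 5) = 8*5 = 40)
F(O, p) = -2 (F(O, p) = 6 + 4*(-2) = 6 - 8 = -2)
R(L) = 2*L/(-2 + L) (R(L) = (L + L)/(L - 2) = (2*L)/(-2 + L) = 2*L/(-2 + L))
o(K, m) = 78/19 (o(K, m) = 2 + 2*40/(-2 + 40) = 2 + 2*40/38 = 2 + 2*40*(1/38) = 2 + 40/19 = 78/19)
-28747 - o(-132, 112) = -28747 - 1*78/19 = -28747 - 78/19 = -546271/19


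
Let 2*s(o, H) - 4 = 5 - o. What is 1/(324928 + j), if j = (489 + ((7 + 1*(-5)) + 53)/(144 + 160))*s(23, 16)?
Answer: 304/97737135 ≈ 3.1104e-6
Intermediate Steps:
s(o, H) = 9/2 - o/2 (s(o, H) = 2 + (5 - o)/2 = 2 + (5/2 - o/2) = 9/2 - o/2)
j = -1040977/304 (j = (489 + ((7 + 1*(-5)) + 53)/(144 + 160))*(9/2 - ½*23) = (489 + ((7 - 5) + 53)/304)*(9/2 - 23/2) = (489 + (2 + 53)*(1/304))*(-7) = (489 + 55*(1/304))*(-7) = (489 + 55/304)*(-7) = (148711/304)*(-7) = -1040977/304 ≈ -3424.3)
1/(324928 + j) = 1/(324928 - 1040977/304) = 1/(97737135/304) = 304/97737135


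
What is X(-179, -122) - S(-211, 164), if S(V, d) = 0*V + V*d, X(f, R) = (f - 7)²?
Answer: 69200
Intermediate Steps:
X(f, R) = (-7 + f)²
S(V, d) = V*d (S(V, d) = 0 + V*d = V*d)
X(-179, -122) - S(-211, 164) = (-7 - 179)² - (-211)*164 = (-186)² - 1*(-34604) = 34596 + 34604 = 69200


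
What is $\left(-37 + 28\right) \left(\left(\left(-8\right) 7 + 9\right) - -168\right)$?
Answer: $-1089$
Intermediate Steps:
$\left(-37 + 28\right) \left(\left(\left(-8\right) 7 + 9\right) - -168\right) = - 9 \left(\left(-56 + 9\right) + 168\right) = - 9 \left(-47 + 168\right) = \left(-9\right) 121 = -1089$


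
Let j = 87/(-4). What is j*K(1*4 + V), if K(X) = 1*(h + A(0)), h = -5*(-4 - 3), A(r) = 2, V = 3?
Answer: -3219/4 ≈ -804.75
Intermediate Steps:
h = 35 (h = -5*(-7) = 35)
j = -87/4 (j = 87*(-1/4) = -87/4 ≈ -21.750)
K(X) = 37 (K(X) = 1*(35 + 2) = 1*37 = 37)
j*K(1*4 + V) = -87/4*37 = -3219/4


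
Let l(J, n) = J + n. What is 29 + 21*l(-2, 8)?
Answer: 155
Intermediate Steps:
29 + 21*l(-2, 8) = 29 + 21*(-2 + 8) = 29 + 21*6 = 29 + 126 = 155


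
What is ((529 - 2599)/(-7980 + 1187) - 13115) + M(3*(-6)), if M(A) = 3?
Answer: -89067746/6793 ≈ -13112.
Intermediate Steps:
((529 - 2599)/(-7980 + 1187) - 13115) + M(3*(-6)) = ((529 - 2599)/(-7980 + 1187) - 13115) + 3 = (-2070/(-6793) - 13115) + 3 = (-2070*(-1/6793) - 13115) + 3 = (2070/6793 - 13115) + 3 = -89088125/6793 + 3 = -89067746/6793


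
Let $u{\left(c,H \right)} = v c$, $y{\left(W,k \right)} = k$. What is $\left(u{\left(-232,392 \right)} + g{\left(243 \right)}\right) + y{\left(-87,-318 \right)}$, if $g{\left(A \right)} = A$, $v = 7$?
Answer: $-1699$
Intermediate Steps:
$u{\left(c,H \right)} = 7 c$
$\left(u{\left(-232,392 \right)} + g{\left(243 \right)}\right) + y{\left(-87,-318 \right)} = \left(7 \left(-232\right) + 243\right) - 318 = \left(-1624 + 243\right) - 318 = -1381 - 318 = -1699$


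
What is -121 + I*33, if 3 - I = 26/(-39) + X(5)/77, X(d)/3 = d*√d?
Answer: -45*√5/7 ≈ -14.375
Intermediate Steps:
X(d) = 3*d^(3/2) (X(d) = 3*(d*√d) = 3*d^(3/2))
I = 11/3 - 15*√5/77 (I = 3 - (26/(-39) + (3*5^(3/2))/77) = 3 - (26*(-1/39) + (3*(5*√5))*(1/77)) = 3 - (-⅔ + (15*√5)*(1/77)) = 3 - (-⅔ + 15*√5/77) = 3 + (⅔ - 15*√5/77) = 11/3 - 15*√5/77 ≈ 3.2311)
-121 + I*33 = -121 + (11/3 - 15*√5/77)*33 = -121 + (121 - 45*√5/7) = -45*√5/7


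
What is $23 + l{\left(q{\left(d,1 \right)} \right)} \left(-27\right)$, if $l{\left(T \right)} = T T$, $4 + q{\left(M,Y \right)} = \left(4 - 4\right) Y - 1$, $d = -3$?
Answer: $-652$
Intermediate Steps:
$q{\left(M,Y \right)} = -5$ ($q{\left(M,Y \right)} = -4 + \left(\left(4 - 4\right) Y - 1\right) = -4 - \left(1 + 0 Y\right) = -4 + \left(0 - 1\right) = -4 - 1 = -5$)
$l{\left(T \right)} = T^{2}$
$23 + l{\left(q{\left(d,1 \right)} \right)} \left(-27\right) = 23 + \left(-5\right)^{2} \left(-27\right) = 23 + 25 \left(-27\right) = 23 - 675 = -652$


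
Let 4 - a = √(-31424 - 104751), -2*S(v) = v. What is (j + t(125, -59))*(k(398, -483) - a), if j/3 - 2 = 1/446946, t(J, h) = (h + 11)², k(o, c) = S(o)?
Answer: -69862129463/148982 + 1720742105*I*√5447/148982 ≈ -4.6893e+5 + 8.5243e+5*I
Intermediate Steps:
S(v) = -v/2
k(o, c) = -o/2
t(J, h) = (11 + h)²
j = 893893/148982 (j = 6 + 3/446946 = 6 + 3*(1/446946) = 6 + 1/148982 = 893893/148982 ≈ 6.0000)
a = 4 - 5*I*√5447 (a = 4 - √(-31424 - 104751) = 4 - √(-136175) = 4 - 5*I*√5447 ≈ 4.0 - 369.02*I)
(j + t(125, -59))*(k(398, -483) - a) = (893893/148982 + (11 - 59)²)*(-½*398 - (4 - 5*I*√5447)) = (893893/148982 + (-48)²)*(-199 + (-4 + 5*I*√5447)) = (893893/148982 + 2304)*(-203 + 5*I*√5447) = 344148421*(-203 + 5*I*√5447)/148982 = -69862129463/148982 + 1720742105*I*√5447/148982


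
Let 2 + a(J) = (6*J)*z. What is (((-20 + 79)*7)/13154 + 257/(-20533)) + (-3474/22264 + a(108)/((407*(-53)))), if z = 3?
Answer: -669744139461275/2948024173289932 ≈ -0.22718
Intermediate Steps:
a(J) = -2 + 18*J (a(J) = -2 + (6*J)*3 = -2 + 18*J)
(((-20 + 79)*7)/13154 + 257/(-20533)) + (-3474/22264 + a(108)/((407*(-53)))) = (((-20 + 79)*7)/13154 + 257/(-20533)) + (-3474/22264 + (-2 + 18*108)/((407*(-53)))) = ((59*7)*(1/13154) + 257*(-1/20533)) + (-3474*1/22264 + (-2 + 1944)/(-21571)) = (413*(1/13154) - 257/20533) + (-1737/11132 + 1942*(-1/21571)) = (413/13154 - 257/20533) + (-1737/11132 - 1942/21571) = 5099551/270091082 - 5371561/21829852 = -669744139461275/2948024173289932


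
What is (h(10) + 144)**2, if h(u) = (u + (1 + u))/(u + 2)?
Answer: 339889/16 ≈ 21243.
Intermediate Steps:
h(u) = (1 + 2*u)/(2 + u)
(h(10) + 144)**2 = ((1 + 2*10)/(2 + 10) + 144)**2 = ((1 + 20)/12 + 144)**2 = ((1/12)*21 + 144)**2 = (7/4 + 144)**2 = (583/4)**2 = 339889/16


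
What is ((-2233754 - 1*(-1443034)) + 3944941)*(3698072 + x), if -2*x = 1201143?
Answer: 19540402249221/2 ≈ 9.7702e+12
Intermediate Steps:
x = -1201143/2 (x = -1/2*1201143 = -1201143/2 ≈ -6.0057e+5)
((-2233754 - 1*(-1443034)) + 3944941)*(3698072 + x) = ((-2233754 - 1*(-1443034)) + 3944941)*(3698072 - 1201143/2) = ((-2233754 + 1443034) + 3944941)*(6195001/2) = (-790720 + 3944941)*(6195001/2) = 3154221*(6195001/2) = 19540402249221/2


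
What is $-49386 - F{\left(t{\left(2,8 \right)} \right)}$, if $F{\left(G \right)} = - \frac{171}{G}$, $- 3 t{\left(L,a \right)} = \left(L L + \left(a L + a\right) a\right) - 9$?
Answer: $- \frac{9235695}{187} \approx -49389.0$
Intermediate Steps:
$t{\left(L,a \right)} = 3 - \frac{L^{2}}{3} - \frac{a \left(a + L a\right)}{3}$ ($t{\left(L,a \right)} = - \frac{\left(L L + \left(a L + a\right) a\right) - 9}{3} = - \frac{\left(L^{2} + \left(L a + a\right) a\right) - 9}{3} = - \frac{\left(L^{2} + \left(a + L a\right) a\right) - 9}{3} = - \frac{\left(L^{2} + a \left(a + L a\right)\right) - 9}{3} = - \frac{-9 + L^{2} + a \left(a + L a\right)}{3} = 3 - \frac{L^{2}}{3} - \frac{a \left(a + L a\right)}{3}$)
$-49386 - F{\left(t{\left(2,8 \right)} \right)} = -49386 - - \frac{171}{3 - \frac{2^{2}}{3} - \frac{8^{2}}{3} - \frac{2 \cdot 8^{2}}{3}} = -49386 - - \frac{171}{3 - \frac{4}{3} - \frac{64}{3} - \frac{2}{3} \cdot 64} = -49386 - - \frac{171}{3 - \frac{4}{3} - \frac{64}{3} - \frac{128}{3}} = -49386 - - \frac{171}{- \frac{187}{3}} = -49386 - \left(-171\right) \left(- \frac{3}{187}\right) = -49386 - \frac{513}{187} = - \frac{9235695}{187}$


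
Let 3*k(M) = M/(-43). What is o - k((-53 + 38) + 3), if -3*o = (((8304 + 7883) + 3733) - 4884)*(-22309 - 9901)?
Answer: 6941770356/43 ≈ 1.6144e+8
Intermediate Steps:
k(M) = -M/129 (k(M) = (M/(-43))/3 = (M*(-1/43))/3 = (-M/43)/3 = -M/129)
o = 161436520 (o = -(((8304 + 7883) + 3733) - 4884)*(-22309 - 9901)/3 = -((16187 + 3733) - 4884)*(-32210)/3 = -(19920 - 4884)*(-32210)/3 = -5012*(-32210) = -1/3*(-484309560) = 161436520)
o - k((-53 + 38) + 3) = 161436520 - (-1)*((-53 + 38) + 3)/129 = 161436520 - (-1)*(-15 + 3)/129 = 161436520 - (-1)*(-12)/129 = 161436520 - 1*4/43 = 161436520 - 4/43 = 6941770356/43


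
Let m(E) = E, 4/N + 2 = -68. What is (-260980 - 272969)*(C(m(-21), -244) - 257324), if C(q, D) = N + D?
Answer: 4813487229018/35 ≈ 1.3753e+11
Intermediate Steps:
N = -2/35 (N = 4/(-2 - 68) = 4/(-70) = 4*(-1/70) = -2/35 ≈ -0.057143)
C(q, D) = -2/35 + D
(-260980 - 272969)*(C(m(-21), -244) - 257324) = (-260980 - 272969)*((-2/35 - 244) - 257324) = -533949*(-8542/35 - 257324) = -533949*(-9014882/35) = 4813487229018/35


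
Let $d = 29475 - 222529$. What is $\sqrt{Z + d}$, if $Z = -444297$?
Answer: $i \sqrt{637351} \approx 798.34 i$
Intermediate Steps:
$d = -193054$
$\sqrt{Z + d} = \sqrt{-444297 - 193054} = \sqrt{-637351} = i \sqrt{637351}$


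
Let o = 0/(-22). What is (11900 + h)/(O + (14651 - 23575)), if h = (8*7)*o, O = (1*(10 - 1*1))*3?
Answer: -1700/1271 ≈ -1.3375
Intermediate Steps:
o = 0 (o = 0*(-1/22) = 0)
O = 27 (O = (1*(10 - 1))*3 = (1*9)*3 = 9*3 = 27)
h = 0 (h = (8*7)*0 = 56*0 = 0)
(11900 + h)/(O + (14651 - 23575)) = (11900 + 0)/(27 + (14651 - 23575)) = 11900/(27 - 8924) = 11900/(-8897) = 11900*(-1/8897) = -1700/1271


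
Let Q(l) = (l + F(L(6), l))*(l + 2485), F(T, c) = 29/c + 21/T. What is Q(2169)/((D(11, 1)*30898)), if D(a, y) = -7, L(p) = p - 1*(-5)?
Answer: -120529382753/2580183837 ≈ -46.714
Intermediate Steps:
L(p) = 5 + p (L(p) = p + 5 = 5 + p)
F(T, c) = 21/T + 29/c
Q(l) = (2485 + l)*(21/11 + l + 29/l) (Q(l) = (l + (21/(5 + 6) + 29/l))*(l + 2485) = (l + (21/11 + 29/l))*(2485 + l) = (21/11 + l + 29/l)*(2485 + l) = (2485 + l)*(21/11 + l + 29/l))
Q(2169)/((D(11, 1)*30898)) = (52504/11 + 2169² + 72065/2169 + (27356/11)*2169)/((-7*30898)) = (52504/11 + 4704561 + 72065*(1/2169) + 59335164/11)/(-216286) = (52504/11 + 4704561 + 72065/2169 + 59335164/11)*(-1/216286) = (241058765506/23859)*(-1/216286) = -120529382753/2580183837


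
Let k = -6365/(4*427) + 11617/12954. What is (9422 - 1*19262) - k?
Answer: -108825820253/11062716 ≈ -9837.2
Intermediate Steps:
k = -31305187/11062716 (k = -6365/1708 + 11617*(1/12954) = -6365*1/1708 + 11617/12954 = -6365/1708 + 11617/12954 = -31305187/11062716 ≈ -2.8298)
(9422 - 1*19262) - k = (9422 - 1*19262) - 1*(-31305187/11062716) = (9422 - 19262) + 31305187/11062716 = -9840 + 31305187/11062716 = -108825820253/11062716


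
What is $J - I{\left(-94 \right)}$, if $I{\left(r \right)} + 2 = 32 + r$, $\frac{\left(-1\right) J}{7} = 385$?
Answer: $-2631$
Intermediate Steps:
$J = -2695$ ($J = \left(-7\right) 385 = -2695$)
$I{\left(r \right)} = 30 + r$ ($I{\left(r \right)} = -2 + \left(32 + r\right) = 30 + r$)
$J - I{\left(-94 \right)} = -2695 - \left(30 - 94\right) = -2695 - -64 = -2695 + 64 = -2631$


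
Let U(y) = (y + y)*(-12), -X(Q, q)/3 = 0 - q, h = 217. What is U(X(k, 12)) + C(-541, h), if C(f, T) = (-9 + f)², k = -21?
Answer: 301636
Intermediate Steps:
X(Q, q) = 3*q (X(Q, q) = -3*(0 - q) = -(-3)*q = 3*q)
U(y) = -24*y (U(y) = (2*y)*(-12) = -24*y)
U(X(k, 12)) + C(-541, h) = -72*12 + (-9 - 541)² = -24*36 + (-550)² = -864 + 302500 = 301636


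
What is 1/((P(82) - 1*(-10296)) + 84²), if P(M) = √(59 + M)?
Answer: 5784/100363921 - √141/301091763 ≈ 5.7591e-5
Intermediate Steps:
1/((P(82) - 1*(-10296)) + 84²) = 1/((√(59 + 82) - 1*(-10296)) + 84²) = 1/((√141 + 10296) + 7056) = 1/((10296 + √141) + 7056) = 1/(17352 + √141)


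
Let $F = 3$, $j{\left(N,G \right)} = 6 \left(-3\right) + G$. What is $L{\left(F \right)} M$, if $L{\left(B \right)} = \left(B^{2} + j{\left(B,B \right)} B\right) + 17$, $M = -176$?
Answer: $3344$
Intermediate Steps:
$j{\left(N,G \right)} = -18 + G$
$L{\left(B \right)} = 17 + B^{2} + B \left(-18 + B\right)$ ($L{\left(B \right)} = \left(B^{2} + \left(-18 + B\right) B\right) + 17 = \left(B^{2} + B \left(-18 + B\right)\right) + 17 = 17 + B^{2} + B \left(-18 + B\right)$)
$L{\left(F \right)} M = \left(17 + 3^{2} + 3 \left(-18 + 3\right)\right) \left(-176\right) = \left(17 + 9 + 3 \left(-15\right)\right) \left(-176\right) = \left(17 + 9 - 45\right) \left(-176\right) = \left(-19\right) \left(-176\right) = 3344$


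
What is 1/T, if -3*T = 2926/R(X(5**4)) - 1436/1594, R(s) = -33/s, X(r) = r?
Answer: 7173/132503404 ≈ 5.4134e-5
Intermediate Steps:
T = 132503404/7173 (T = -(2926/((-33/(5**4))) - 1436/1594)/3 = -(2926/((-33/625)) - 1436*1/1594)/3 = -(2926/((-33*1/625)) - 718/797)/3 = -(2926/(-33/625) - 718/797)/3 = -(2926*(-625/33) - 718/797)/3 = -(-166250/3 - 718/797)/3 = -1/3*(-132503404/2391) = 132503404/7173 ≈ 18473.)
1/T = 1/(132503404/7173) = 7173/132503404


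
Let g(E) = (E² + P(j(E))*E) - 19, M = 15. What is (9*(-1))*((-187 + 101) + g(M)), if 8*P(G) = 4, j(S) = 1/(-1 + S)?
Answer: -2295/2 ≈ -1147.5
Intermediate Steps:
P(G) = ½ (P(G) = (⅛)*4 = ½)
g(E) = -19 + E² + E/2 (g(E) = (E² + E/2) - 19 = -19 + E² + E/2)
(9*(-1))*((-187 + 101) + g(M)) = (9*(-1))*((-187 + 101) + (-19 + 15² + (½)*15)) = -9*(-86 + (-19 + 225 + 15/2)) = -9*(-86 + 427/2) = -9*255/2 = -2295/2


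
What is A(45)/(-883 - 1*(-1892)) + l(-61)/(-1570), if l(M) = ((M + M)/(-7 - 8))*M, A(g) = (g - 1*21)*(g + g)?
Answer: 29188489/11880975 ≈ 2.4567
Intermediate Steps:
A(g) = 2*g*(-21 + g) (A(g) = (g - 21)*(2*g) = (-21 + g)*(2*g) = 2*g*(-21 + g))
l(M) = -2*M**2/15 (l(M) = ((2*M)/(-15))*M = ((2*M)*(-1/15))*M = (-2*M/15)*M = -2*M**2/15)
A(45)/(-883 - 1*(-1892)) + l(-61)/(-1570) = (2*45*(-21 + 45))/(-883 - 1*(-1892)) - 2/15*(-61)**2/(-1570) = (2*45*24)/(-883 + 1892) - 2/15*3721*(-1/1570) = 2160/1009 - 7442/15*(-1/1570) = 2160*(1/1009) + 3721/11775 = 2160/1009 + 3721/11775 = 29188489/11880975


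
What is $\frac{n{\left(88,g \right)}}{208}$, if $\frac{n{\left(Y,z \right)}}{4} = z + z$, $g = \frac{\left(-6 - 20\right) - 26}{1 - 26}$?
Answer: $\frac{2}{25} \approx 0.08$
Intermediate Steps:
$g = \frac{52}{25}$ ($g = \frac{\left(-6 - 20\right) - 26}{-25} = \left(-26 - 26\right) \left(- \frac{1}{25}\right) = \left(-52\right) \left(- \frac{1}{25}\right) = \frac{52}{25} \approx 2.08$)
$n{\left(Y,z \right)} = 8 z$ ($n{\left(Y,z \right)} = 4 \left(z + z\right) = 4 \cdot 2 z = 8 z$)
$\frac{n{\left(88,g \right)}}{208} = \frac{8 \cdot \frac{52}{25}}{208} = \frac{416}{25} \cdot \frac{1}{208} = \frac{2}{25}$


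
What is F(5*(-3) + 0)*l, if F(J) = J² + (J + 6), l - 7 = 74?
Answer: 17496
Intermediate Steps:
l = 81 (l = 7 + 74 = 81)
F(J) = 6 + J + J² (F(J) = J² + (6 + J) = 6 + J + J²)
F(5*(-3) + 0)*l = (6 + (5*(-3) + 0) + (5*(-3) + 0)²)*81 = (6 + (-15 + 0) + (-15 + 0)²)*81 = (6 - 15 + (-15)²)*81 = (6 - 15 + 225)*81 = 216*81 = 17496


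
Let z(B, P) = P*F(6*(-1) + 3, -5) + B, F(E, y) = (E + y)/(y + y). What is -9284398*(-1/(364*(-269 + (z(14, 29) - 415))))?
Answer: -23210995/588588 ≈ -39.435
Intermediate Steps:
F(E, y) = (E + y)/(2*y) (F(E, y) = (E + y)/((2*y)) = (E + y)*(1/(2*y)) = (E + y)/(2*y))
z(B, P) = B + 4*P/5 (z(B, P) = P*((1/2)*((6*(-1) + 3) - 5)/(-5)) + B = P*((1/2)*(-1/5)*((-6 + 3) - 5)) + B = P*((1/2)*(-1/5)*(-3 - 5)) + B = P*((1/2)*(-1/5)*(-8)) + B = P*(4/5) + B = 4*P/5 + B = B + 4*P/5)
-9284398*(-1/(364*(-269 + (z(14, 29) - 415)))) = -9284398*(-1/(364*(-269 + ((14 + (4/5)*29) - 415)))) = -9284398*(-1/(364*(-269 + ((14 + 116/5) - 415)))) = -9284398*(-1/(364*(-269 + (186/5 - 415)))) = -9284398*(-1/(364*(-269 - 1889/5))) = -9284398/((-3234/5*(-364))) = -9284398/1177176/5 = -9284398*5/1177176 = -23210995/588588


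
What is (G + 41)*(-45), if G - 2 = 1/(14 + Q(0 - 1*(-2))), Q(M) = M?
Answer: -31005/16 ≈ -1937.8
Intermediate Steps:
G = 33/16 (G = 2 + 1/(14 + (0 - 1*(-2))) = 2 + 1/(14 + (0 + 2)) = 2 + 1/(14 + 2) = 2 + 1/16 = 33/16 ≈ 2.0625)
(G + 41)*(-45) = (33/16 + 41)*(-45) = (689/16)*(-45) = -31005/16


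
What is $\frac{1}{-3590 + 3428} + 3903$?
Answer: $\frac{632285}{162} \approx 3903.0$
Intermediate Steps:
$\frac{1}{-3590 + 3428} + 3903 = \frac{1}{-162} + 3903 = - \frac{1}{162} + 3903 = \frac{632285}{162}$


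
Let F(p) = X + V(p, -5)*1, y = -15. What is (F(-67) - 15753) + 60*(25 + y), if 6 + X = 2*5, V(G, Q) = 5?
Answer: -15144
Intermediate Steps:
X = 4 (X = -6 + 2*5 = -6 + 10 = 4)
F(p) = 9 (F(p) = 4 + 5*1 = 4 + 5 = 9)
(F(-67) - 15753) + 60*(25 + y) = (9 - 15753) + 60*(25 - 15) = -15744 + 60*10 = -15744 + 600 = -15144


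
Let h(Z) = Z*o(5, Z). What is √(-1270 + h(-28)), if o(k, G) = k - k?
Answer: I*√1270 ≈ 35.637*I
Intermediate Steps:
o(k, G) = 0
h(Z) = 0 (h(Z) = Z*0 = 0)
√(-1270 + h(-28)) = √(-1270 + 0) = √(-1270) = I*√1270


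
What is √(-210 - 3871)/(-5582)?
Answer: -I*√4081/5582 ≈ -0.011444*I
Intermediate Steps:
√(-210 - 3871)/(-5582) = √(-4081)*(-1/5582) = (I*√4081)*(-1/5582) = -I*√4081/5582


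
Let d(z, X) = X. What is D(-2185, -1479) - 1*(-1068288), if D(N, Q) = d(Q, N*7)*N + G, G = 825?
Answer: 34488688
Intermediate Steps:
D(N, Q) = 825 + 7*N² (D(N, Q) = (N*7)*N + 825 = (7*N)*N + 825 = 7*N² + 825 = 825 + 7*N²)
D(-2185, -1479) - 1*(-1068288) = (825 + 7*(-2185)²) - 1*(-1068288) = (825 + 7*4774225) + 1068288 = (825 + 33419575) + 1068288 = 33420400 + 1068288 = 34488688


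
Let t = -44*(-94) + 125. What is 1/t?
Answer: 1/4261 ≈ 0.00023469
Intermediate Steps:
t = 4261 (t = 4136 + 125 = 4261)
1/t = 1/4261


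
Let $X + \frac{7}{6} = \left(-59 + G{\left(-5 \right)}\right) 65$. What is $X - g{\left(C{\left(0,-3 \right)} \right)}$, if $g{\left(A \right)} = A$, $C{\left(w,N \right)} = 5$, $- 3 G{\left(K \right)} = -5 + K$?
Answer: $- \frac{7249}{2} \approx -3624.5$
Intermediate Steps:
$G{\left(K \right)} = \frac{5}{3} - \frac{K}{3}$ ($G{\left(K \right)} = - \frac{-5 + K}{3} = \frac{5}{3} - \frac{K}{3}$)
$X = - \frac{7239}{2}$ ($X = - \frac{7}{6} + \left(-59 + \left(\frac{5}{3} - - \frac{5}{3}\right)\right) 65 = - \frac{7}{6} + \left(-59 + \left(\frac{5}{3} + \frac{5}{3}\right)\right) 65 = - \frac{7}{6} + \left(-59 + \frac{10}{3}\right) 65 = - \frac{7}{6} - \frac{10855}{3} = - \frac{7239}{2} \approx -3619.5$)
$X - g{\left(C{\left(0,-3 \right)} \right)} = - \frac{7239}{2} - 5 = - \frac{7249}{2}$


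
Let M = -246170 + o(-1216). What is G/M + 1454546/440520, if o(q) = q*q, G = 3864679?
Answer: 873793993609/135733683180 ≈ 6.4376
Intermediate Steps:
o(q) = q**2
M = 1232486 (M = -246170 + (-1216)**2 = -246170 + 1478656 = 1232486)
G/M + 1454546/440520 = 3864679/1232486 + 1454546/440520 = 3864679*(1/1232486) + 1454546*(1/440520) = 3864679/1232486 + 727273/220260 = 873793993609/135733683180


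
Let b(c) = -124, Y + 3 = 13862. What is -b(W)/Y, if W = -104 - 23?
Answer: 124/13859 ≈ 0.0089473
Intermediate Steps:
Y = 13859 (Y = -3 + 13862 = 13859)
W = -127
-b(W)/Y = -(-124)/13859 = -1*(-124/13859) = 124/13859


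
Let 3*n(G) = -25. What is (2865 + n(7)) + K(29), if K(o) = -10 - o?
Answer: 8453/3 ≈ 2817.7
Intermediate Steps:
n(G) = -25/3 (n(G) = (1/3)*(-25) = -25/3)
(2865 + n(7)) + K(29) = (2865 - 25/3) + (-10 - 1*29) = 8570/3 + (-10 - 29) = 8570/3 - 39 = 8453/3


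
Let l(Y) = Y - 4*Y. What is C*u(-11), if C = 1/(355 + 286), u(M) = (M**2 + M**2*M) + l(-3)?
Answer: -1201/641 ≈ -1.8736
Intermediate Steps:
l(Y) = -3*Y
u(M) = 9 + M**2 + M**3 (u(M) = (M**2 + M**2*M) - 3*(-3) = (M**2 + M**3) + 9 = 9 + M**2 + M**3)
C = 1/641 ≈ 0.0015601
C*u(-11) = (9 + (-11)**2 + (-11)**3)/641 = (9 + 121 - 1331)/641 = (1/641)*(-1201) = -1201/641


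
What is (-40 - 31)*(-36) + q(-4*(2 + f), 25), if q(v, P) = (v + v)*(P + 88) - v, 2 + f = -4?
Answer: 6156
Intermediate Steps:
f = -6 (f = -2 - 4 = -6)
q(v, P) = -v + 2*v*(88 + P) (q(v, P) = (2*v)*(88 + P) - v = 2*v*(88 + P) - v = -v + 2*v*(88 + P))
(-40 - 31)*(-36) + q(-4*(2 + f), 25) = (-40 - 31)*(-36) + (-4*(2 - 6))*(175 + 2*25) = -71*(-36) + (-4*(-4))*(175 + 50) = 2556 + 16*225 = 2556 + 3600 = 6156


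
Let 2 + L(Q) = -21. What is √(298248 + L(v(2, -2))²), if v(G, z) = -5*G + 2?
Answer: √298777 ≈ 546.60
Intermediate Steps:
v(G, z) = 2 - 5*G
L(Q) = -23 (L(Q) = -2 - 21 = -23)
√(298248 + L(v(2, -2))²) = √(298248 + (-23)²) = √(298248 + 529) = √298777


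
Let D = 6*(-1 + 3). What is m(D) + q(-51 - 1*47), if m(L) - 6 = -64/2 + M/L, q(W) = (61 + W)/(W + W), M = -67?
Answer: -4615/147 ≈ -31.395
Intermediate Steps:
D = 12 (D = 6*2 = 12)
q(W) = (61 + W)/(2*W) (q(W) = (61 + W)/((2*W)) = (61 + W)*(1/(2*W)) = (61 + W)/(2*W))
m(L) = -26 - 67/L (m(L) = 6 + (-64/2 - 67/L) = 6 + (-64*1/2 - 67/L) = 6 + (-32 - 67/L) = -26 - 67/L)
m(D) + q(-51 - 1*47) = (-26 - 67/12) + (61 + (-51 - 1*47))/(2*(-51 - 1*47)) = (-26 - 67*1/12) + (61 + (-51 - 47))/(2*(-51 - 47)) = (-26 - 67/12) + (1/2)*(61 - 98)/(-98) = -379/12 + (1/2)*(-1/98)*(-37) = -379/12 + 37/196 = -4615/147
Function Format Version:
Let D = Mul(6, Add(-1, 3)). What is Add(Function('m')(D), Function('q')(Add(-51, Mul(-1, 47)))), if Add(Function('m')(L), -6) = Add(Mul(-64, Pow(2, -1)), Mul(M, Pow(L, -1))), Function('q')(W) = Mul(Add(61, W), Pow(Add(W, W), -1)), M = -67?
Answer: Rational(-4615, 147) ≈ -31.395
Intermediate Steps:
D = 12 (D = Mul(6, 2) = 12)
Function('q')(W) = Mul(Rational(1, 2), Pow(W, -1), Add(61, W)) (Function('q')(W) = Mul(Add(61, W), Pow(Mul(2, W), -1)) = Mul(Add(61, W), Mul(Rational(1, 2), Pow(W, -1))) = Mul(Rational(1, 2), Pow(W, -1), Add(61, W)))
Function('m')(L) = Add(-26, Mul(-67, Pow(L, -1))) (Function('m')(L) = Add(6, Add(Mul(-64, Pow(2, -1)), Mul(-67, Pow(L, -1)))) = Add(6, Add(Mul(-64, Rational(1, 2)), Mul(-67, Pow(L, -1)))) = Add(6, Add(-32, Mul(-67, Pow(L, -1)))) = Add(-26, Mul(-67, Pow(L, -1))))
Add(Function('m')(D), Function('q')(Add(-51, Mul(-1, 47)))) = Add(Add(-26, Mul(-67, Pow(12, -1))), Mul(Rational(1, 2), Pow(Add(-51, Mul(-1, 47)), -1), Add(61, Add(-51, Mul(-1, 47))))) = Add(Add(-26, Mul(-67, Rational(1, 12))), Mul(Rational(1, 2), Pow(Add(-51, -47), -1), Add(61, Add(-51, -47)))) = Add(Add(-26, Rational(-67, 12)), Mul(Rational(1, 2), Pow(-98, -1), Add(61, -98))) = Add(Rational(-379, 12), Mul(Rational(1, 2), Rational(-1, 98), -37)) = Add(Rational(-379, 12), Rational(37, 196)) = Rational(-4615, 147)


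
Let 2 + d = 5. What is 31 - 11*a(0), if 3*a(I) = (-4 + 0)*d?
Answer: 75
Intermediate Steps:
d = 3 (d = -2 + 5 = 3)
a(I) = -4 (a(I) = ((-4 + 0)*3)/3 = (-4*3)/3 = (⅓)*(-12) = -4)
31 - 11*a(0) = 31 - 11*(-4) = 31 + 44 = 75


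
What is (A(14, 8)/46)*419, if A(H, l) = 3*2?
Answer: 1257/23 ≈ 54.652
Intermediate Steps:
A(H, l) = 6
(A(14, 8)/46)*419 = (6/46)*419 = (6*(1/46))*419 = (3/23)*419 = 1257/23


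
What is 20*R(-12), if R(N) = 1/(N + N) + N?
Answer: -1445/6 ≈ -240.83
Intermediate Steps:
R(N) = N + 1/(2*N) (R(N) = 1/(2*N) + N = N + 1/(2*N))
20*R(-12) = 20*(-12 + (½)/(-12)) = 20*(-12 + (½)*(-1/12)) = 20*(-12 - 1/24) = 20*(-289/24) = -1445/6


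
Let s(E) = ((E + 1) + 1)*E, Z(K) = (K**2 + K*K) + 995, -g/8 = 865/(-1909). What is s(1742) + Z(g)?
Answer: 11075222435883/3644281 ≈ 3.0391e+6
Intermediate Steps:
g = 6920/1909 (g = -6920/(-1909) = -6920*(-1)/1909 = -8*(-865/1909) = 6920/1909 ≈ 3.6249)
Z(K) = 995 + 2*K**2 (Z(K) = (K**2 + K**2) + 995 = 2*K**2 + 995 = 995 + 2*K**2)
s(E) = E*(2 + E) (s(E) = ((1 + E) + 1)*E = (2 + E)*E = E*(2 + E))
s(1742) + Z(g) = 1742*(2 + 1742) + (995 + 2*(6920/1909)**2) = 1742*1744 + (995 + 2*(47886400/3644281)) = 3038048 + (995 + 95772800/3644281) = 3038048 + 3721832395/3644281 = 11075222435883/3644281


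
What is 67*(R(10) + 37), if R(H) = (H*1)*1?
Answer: 3149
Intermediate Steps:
R(H) = H (R(H) = H*1 = H)
67*(R(10) + 37) = 67*(10 + 37) = 67*47 = 3149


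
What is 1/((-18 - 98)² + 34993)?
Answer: 1/48449 ≈ 2.0640e-5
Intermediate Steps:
1/((-18 - 98)² + 34993) = 1/((-116)² + 34993) = 1/(13456 + 34993) = 1/48449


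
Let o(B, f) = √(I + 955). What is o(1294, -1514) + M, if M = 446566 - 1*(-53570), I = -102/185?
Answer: 500136 + √32666005/185 ≈ 5.0017e+5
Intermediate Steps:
I = -102/185 (I = -102*1/185 = -102/185 ≈ -0.55135)
o(B, f) = √32666005/185 (o(B, f) = √(-102/185 + 955) = √(176573/185) = √32666005/185)
M = 500136 (M = 446566 + 53570 = 500136)
o(1294, -1514) + M = √32666005/185 + 500136 = 500136 + √32666005/185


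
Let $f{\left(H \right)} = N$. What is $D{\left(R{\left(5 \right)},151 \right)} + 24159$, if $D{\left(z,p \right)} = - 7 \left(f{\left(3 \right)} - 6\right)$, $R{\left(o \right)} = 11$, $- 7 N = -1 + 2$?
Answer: $24202$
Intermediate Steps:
$N = - \frac{1}{7}$ ($N = - \frac{-1 + 2}{7} = \left(- \frac{1}{7}\right) 1 = - \frac{1}{7} \approx -0.14286$)
$f{\left(H \right)} = - \frac{1}{7}$
$D{\left(z,p \right)} = 43$ ($D{\left(z,p \right)} = - 7 \left(- \frac{1}{7} - 6\right) = \left(-7\right) \left(- \frac{43}{7}\right) = 43$)
$D{\left(R{\left(5 \right)},151 \right)} + 24159 = 43 + 24159 = 24202$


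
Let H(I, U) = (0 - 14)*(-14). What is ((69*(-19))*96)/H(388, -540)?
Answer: -31464/49 ≈ -642.12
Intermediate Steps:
H(I, U) = 196 (H(I, U) = -14*(-14) = 196)
((69*(-19))*96)/H(388, -540) = ((69*(-19))*96)/196 = -1311*96*(1/196) = -125856*1/196 = -31464/49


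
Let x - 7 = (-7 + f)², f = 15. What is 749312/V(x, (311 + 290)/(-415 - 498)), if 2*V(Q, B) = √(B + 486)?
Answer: 1498624*√404565821/443117 ≈ 68025.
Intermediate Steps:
x = 71 (x = 7 + (-7 + 15)² = 7 + 8² = 7 + 64 = 71)
V(Q, B) = √(486 + B)/2 (V(Q, B) = √(B + 486)/2 = √(486 + B)/2)
749312/V(x, (311 + 290)/(-415 - 498)) = 749312/((√(486 + (311 + 290)/(-415 - 498))/2)) = 749312/((√(486 + 601/(-913))/2)) = 749312/((√(486 + 601*(-1/913))/2)) = 749312/((√(486 - 601/913)/2)) = 749312/((√(443117/913)/2)) = 749312/(((√404565821/913)/2)) = 749312/((√404565821/1826)) = 749312*(2*√404565821/443117) = 1498624*√404565821/443117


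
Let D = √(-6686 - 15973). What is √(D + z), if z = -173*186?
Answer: √(-32178 + I*√22659) ≈ 0.4196 + 179.38*I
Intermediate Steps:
z = -32178
D = I*√22659 (D = √(-22659) = I*√22659 ≈ 150.53*I)
√(D + z) = √(I*√22659 - 32178) = √(-32178 + I*√22659)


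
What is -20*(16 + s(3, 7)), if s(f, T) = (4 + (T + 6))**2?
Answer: -6100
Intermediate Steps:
s(f, T) = (10 + T)**2 (s(f, T) = (4 + (6 + T))**2 = (10 + T)**2)
-20*(16 + s(3, 7)) = -20*(16 + (10 + 7)**2) = -20*(16 + 17**2) = -20*(16 + 289) = -20*305 = -6100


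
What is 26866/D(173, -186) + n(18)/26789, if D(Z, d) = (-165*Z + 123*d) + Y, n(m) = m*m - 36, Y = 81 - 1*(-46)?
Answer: -50352859/98154896 ≈ -0.51299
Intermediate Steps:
Y = 127 (Y = 81 + 46 = 127)
n(m) = -36 + m**2 (n(m) = m**2 - 36 = -36 + m**2)
D(Z, d) = 127 - 165*Z + 123*d (D(Z, d) = (-165*Z + 123*d) + 127 = 127 - 165*Z + 123*d)
26866/D(173, -186) + n(18)/26789 = 26866/(127 - 165*173 + 123*(-186)) + (-36 + 18**2)/26789 = 26866/(127 - 28545 - 22878) + (-36 + 324)*(1/26789) = 26866/(-51296) + 288*(1/26789) = 26866*(-1/51296) + 288/26789 = -1919/3664 + 288/26789 = -50352859/98154896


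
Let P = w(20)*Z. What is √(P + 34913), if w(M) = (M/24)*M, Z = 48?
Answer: √35713 ≈ 188.98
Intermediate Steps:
w(M) = M²/24 (w(M) = (M*(1/24))*M = (M/24)*M = M²/24)
P = 800 (P = ((1/24)*20²)*48 = ((1/24)*400)*48 = (50/3)*48 = 800)
√(P + 34913) = √(800 + 34913) = √35713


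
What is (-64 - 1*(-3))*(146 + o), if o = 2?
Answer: -9028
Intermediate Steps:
(-64 - 1*(-3))*(146 + o) = (-64 - 1*(-3))*(146 + 2) = (-64 + 3)*148 = -61*148 = -9028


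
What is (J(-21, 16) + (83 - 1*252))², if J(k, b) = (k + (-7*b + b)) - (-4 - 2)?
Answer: 78400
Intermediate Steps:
J(k, b) = 6 + k - 6*b (J(k, b) = (k - 6*b) - 1*(-6) = (k - 6*b) + 6 = 6 + k - 6*b)
(J(-21, 16) + (83 - 1*252))² = ((6 - 21 - 6*16) + (83 - 1*252))² = ((6 - 21 - 96) + (83 - 252))² = (-111 - 169)² = (-280)² = 78400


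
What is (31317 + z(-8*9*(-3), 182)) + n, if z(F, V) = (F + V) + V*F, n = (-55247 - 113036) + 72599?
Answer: -24657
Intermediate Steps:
n = -95684 (n = -168283 + 72599 = -95684)
z(F, V) = F + V + F*V (z(F, V) = (F + V) + F*V = F + V + F*V)
(31317 + z(-8*9*(-3), 182)) + n = (31317 + (-8*9*(-3) + 182 + (-8*9*(-3))*182)) - 95684 = (31317 + (-72*(-3) + 182 - 72*(-3)*182)) - 95684 = (31317 + (216 + 182 + 216*182)) - 95684 = (31317 + (216 + 182 + 39312)) - 95684 = (31317 + 39710) - 95684 = 71027 - 95684 = -24657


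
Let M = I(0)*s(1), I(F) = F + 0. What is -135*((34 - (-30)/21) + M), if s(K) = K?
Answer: -33480/7 ≈ -4782.9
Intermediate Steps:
I(F) = F
M = 0 (M = 0*1 = 0)
-135*((34 - (-30)/21) + M) = -135*((34 - (-30)/21) + 0) = -135*((34 - 1*(-10/7)) + 0) = -135*((34 + 10/7) + 0) = -135*(248/7 + 0) = -135*248/7 = -33480/7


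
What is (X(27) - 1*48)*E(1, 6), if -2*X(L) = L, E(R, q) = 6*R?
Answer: -369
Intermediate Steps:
X(L) = -L/2
(X(27) - 1*48)*E(1, 6) = (-½*27 - 1*48)*(6*1) = (-27/2 - 48)*6 = -123/2*6 = -369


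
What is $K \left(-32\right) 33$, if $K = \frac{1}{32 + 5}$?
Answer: $- \frac{1056}{37} \approx -28.541$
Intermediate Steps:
$K = \frac{1}{37} \approx 0.027027$
$K \left(-32\right) 33 = \frac{1}{37} \left(-32\right) 33 = \left(- \frac{32}{37}\right) 33 = - \frac{1056}{37}$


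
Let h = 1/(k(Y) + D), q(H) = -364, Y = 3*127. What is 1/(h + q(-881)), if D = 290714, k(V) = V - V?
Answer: -290714/105819895 ≈ -0.0027473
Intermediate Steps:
Y = 381
k(V) = 0
h = 1/290714 (h = 1/(0 + 290714) = 1/290714 ≈ 3.4398e-6)
1/(h + q(-881)) = 1/(1/290714 - 364) = 1/(-105819895/290714) = -290714/105819895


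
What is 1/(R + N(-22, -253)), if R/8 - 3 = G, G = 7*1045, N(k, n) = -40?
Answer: 1/58504 ≈ 1.7093e-5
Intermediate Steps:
G = 7315
R = 58544 (R = 24 + 8*7315 = 24 + 58520 = 58544)
1/(R + N(-22, -253)) = 1/(58544 - 40) = 1/58504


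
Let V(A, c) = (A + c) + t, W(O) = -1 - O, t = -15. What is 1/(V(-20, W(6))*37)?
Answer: -1/1554 ≈ -0.00064350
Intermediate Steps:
V(A, c) = -15 + A + c (V(A, c) = (A + c) - 15 = -15 + A + c)
1/(V(-20, W(6))*37) = 1/((-15 - 20 + (-1 - 1*6))*37) = 1/((-15 - 20 + (-1 - 6))*37) = 1/((-15 - 20 - 7)*37) = 1/(-42*37) = 1/(-1554) = -1/1554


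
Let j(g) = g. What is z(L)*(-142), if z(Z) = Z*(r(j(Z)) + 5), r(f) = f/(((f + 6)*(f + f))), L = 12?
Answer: -25702/3 ≈ -8567.3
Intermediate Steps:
r(f) = 1/(2*(6 + f)) (r(f) = f/(((6 + f)*(2*f))) = f/((2*f*(6 + f))) = f*(1/(2*f*(6 + f))) = 1/(2*(6 + f)))
z(Z) = Z*(5 + 1/(2*(6 + Z))) (z(Z) = Z*(1/(2*(6 + Z)) + 5) = Z*(5 + 1/(2*(6 + Z))))
z(L)*(-142) = ((1/2)*12*(61 + 10*12)/(6 + 12))*(-142) = ((1/2)*12*(61 + 120)/18)*(-142) = ((1/2)*12*(1/18)*181)*(-142) = (181/3)*(-142) = -25702/3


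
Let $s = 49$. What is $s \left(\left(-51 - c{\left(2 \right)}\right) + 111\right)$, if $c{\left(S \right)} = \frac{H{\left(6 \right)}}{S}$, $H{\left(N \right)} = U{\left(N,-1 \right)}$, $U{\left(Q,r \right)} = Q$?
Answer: $2793$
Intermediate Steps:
$H{\left(N \right)} = N$
$c{\left(S \right)} = \frac{6}{S}$
$s \left(\left(-51 - c{\left(2 \right)}\right) + 111\right) = 49 \left(\left(-51 - \frac{6}{2}\right) + 111\right) = 49 \left(\left(-51 - 6 \cdot \frac{1}{2}\right) + 111\right) = 49 \left(\left(-51 - 3\right) + 111\right) = 49 \left(-54 + 111\right) = 49 \cdot 57 = 2793$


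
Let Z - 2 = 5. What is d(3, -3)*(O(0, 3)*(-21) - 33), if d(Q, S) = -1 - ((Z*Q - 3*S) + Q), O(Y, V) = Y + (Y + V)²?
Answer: 7548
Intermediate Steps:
Z = 7 (Z = 2 + 5 = 7)
O(Y, V) = Y + (V + Y)²
d(Q, S) = -1 - 8*Q + 3*S (d(Q, S) = -1 - ((7*Q - 3*S) + Q) = -1 - ((-3*S + 7*Q) + Q) = -1 - (-3*S + 8*Q) = -1 + (-8*Q + 3*S) = -1 - 8*Q + 3*S)
d(3, -3)*(O(0, 3)*(-21) - 33) = (-1 - 8*3 + 3*(-3))*((0 + (3 + 0)²)*(-21) - 33) = (-1 - 24 - 9)*((0 + 3²)*(-21) - 33) = -34*((0 + 9)*(-21) - 33) = -34*(9*(-21) - 33) = -34*(-189 - 33) = -34*(-222) = 7548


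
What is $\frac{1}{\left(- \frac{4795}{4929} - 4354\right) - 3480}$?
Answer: $- \frac{4929}{38618581} \approx -0.00012763$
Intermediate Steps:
$\frac{1}{\left(- \frac{4795}{4929} - 4354\right) - 3480} = \frac{1}{- \frac{21465661}{4929} - 3480} = \frac{1}{- \frac{38618581}{4929}} = - \frac{4929}{38618581}$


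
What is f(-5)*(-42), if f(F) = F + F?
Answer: 420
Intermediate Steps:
f(F) = 2*F
f(-5)*(-42) = (2*(-5))*(-42) = -10*(-42) = 420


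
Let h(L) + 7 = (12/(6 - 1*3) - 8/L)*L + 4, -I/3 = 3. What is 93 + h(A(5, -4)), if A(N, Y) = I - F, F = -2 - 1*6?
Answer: 78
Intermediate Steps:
I = -9 (I = -3*3 = -9)
F = -8 (F = -2 - 6 = -8)
A(N, Y) = -1 (A(N, Y) = -9 - 1*(-8) = -9 + 8 = -1)
h(L) = -3 + L*(4 - 8/L) (h(L) = -7 + ((12/(6 - 1*3) - 8/L)*L + 4) = -7 + ((12/(6 - 3) - 8/L)*L + 4) = -7 + ((12/3 - 8/L)*L + 4) = -7 + ((12*(⅓) - 8/L)*L + 4) = -7 + ((4 - 8/L)*L + 4) = -7 + (L*(4 - 8/L) + 4) = -7 + (4 + L*(4 - 8/L)) = -3 + L*(4 - 8/L))
93 + h(A(5, -4)) = 93 + (-11 + 4*(-1)) = 93 + (-11 - 4) = 93 - 15 = 78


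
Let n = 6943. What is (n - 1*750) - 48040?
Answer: -41847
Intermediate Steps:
(n - 1*750) - 48040 = (6943 - 1*750) - 48040 = (6943 - 750) - 48040 = 6193 - 48040 = -41847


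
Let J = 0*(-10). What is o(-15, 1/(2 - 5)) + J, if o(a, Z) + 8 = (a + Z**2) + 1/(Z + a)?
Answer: -9503/414 ≈ -22.954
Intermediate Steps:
o(a, Z) = -8 + a + Z**2 + 1/(Z + a) (o(a, Z) = -8 + ((a + Z**2) + 1/(Z + a)) = -8 + (a + Z**2 + 1/(Z + a)) = -8 + a + Z**2 + 1/(Z + a))
J = 0
o(-15, 1/(2 - 5)) + J = (1 + (1/(2 - 5))**3 + (-15)**2 - 8/(2 - 5) - 8*(-15) - 15/(2 - 5) - 15/(2 - 5)**2)/(1/(2 - 5) - 15) + 0 = (1 + (1/(-3))**3 + 225 - 8/(-3) + 120 - 15/(-3) - 15*(1/(-3))**2)/(1/(-3) - 15) + 0 = (1 + (-1/3)**3 + 225 - 8*(-1/3) + 120 - 1/3*(-15) - 15*(-1/3)**2)/(-1/3 - 15) + 0 = (1 - 1/27 + 225 + 8/3 + 120 + 5 - 15*1/9)/(-46/3) + 0 = -3*(1 - 1/27 + 225 + 8/3 + 120 + 5 - 5/3)/46 + 0 = -3/46*9503/27 + 0 = -9503/414 + 0 = -9503/414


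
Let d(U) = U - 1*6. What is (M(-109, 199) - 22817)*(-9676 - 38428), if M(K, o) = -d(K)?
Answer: 1092057008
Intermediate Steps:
d(U) = -6 + U (d(U) = U - 6 = -6 + U)
M(K, o) = 6 - K (M(K, o) = -(-6 + K) = 6 - K)
(M(-109, 199) - 22817)*(-9676 - 38428) = ((6 - 1*(-109)) - 22817)*(-9676 - 38428) = ((6 + 109) - 22817)*(-48104) = (115 - 22817)*(-48104) = -22702*(-48104) = 1092057008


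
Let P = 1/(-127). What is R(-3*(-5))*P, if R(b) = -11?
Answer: 11/127 ≈ 0.086614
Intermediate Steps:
P = -1/127 ≈ -0.0078740
R(-3*(-5))*P = -11*(-1/127) = 11/127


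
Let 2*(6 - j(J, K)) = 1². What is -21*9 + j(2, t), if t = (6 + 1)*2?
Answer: -367/2 ≈ -183.50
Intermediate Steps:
t = 14 (t = 7*2 = 14)
j(J, K) = 11/2 (j(J, K) = 6 - ½*1² = 6 - ½*1 = 6 - ½ = 11/2)
-21*9 + j(2, t) = -21*9 + 11/2 = -189 + 11/2 = -367/2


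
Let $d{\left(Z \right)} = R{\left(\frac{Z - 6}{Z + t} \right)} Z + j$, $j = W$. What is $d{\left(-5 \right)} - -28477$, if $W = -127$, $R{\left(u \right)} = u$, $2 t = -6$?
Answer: $\frac{226745}{8} \approx 28343.0$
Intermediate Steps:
$t = -3$ ($t = \frac{1}{2} \left(-6\right) = -3$)
$j = -127$
$d{\left(Z \right)} = -127 + \frac{Z \left(-6 + Z\right)}{-3 + Z}$ ($d{\left(Z \right)} = \frac{Z - 6}{Z - 3} Z - 127 = \frac{-6 + Z}{-3 + Z} Z - 127 = \frac{Z \left(-6 + Z\right)}{-3 + Z} - 127 = -127 + \frac{Z \left(-6 + Z\right)}{-3 + Z}$)
$d{\left(-5 \right)} - -28477 = \frac{381 + \left(-5\right)^{2} - -665}{-3 - 5} - -28477 = \frac{381 + 25 + 665}{-8} + 28477 = \left(- \frac{1}{8}\right) 1071 + 28477 = - \frac{1071}{8} + 28477 = \frac{226745}{8}$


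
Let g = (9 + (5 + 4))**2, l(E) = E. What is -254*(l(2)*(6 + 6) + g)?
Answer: -88392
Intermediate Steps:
g = 324 (g = (9 + 9)**2 = 18**2 = 324)
-254*(l(2)*(6 + 6) + g) = -254*(2*(6 + 6) + 324) = -254*(2*12 + 324) = -254*(24 + 324) = -254*348 = -88392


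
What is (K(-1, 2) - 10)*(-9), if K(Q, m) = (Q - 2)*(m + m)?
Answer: 198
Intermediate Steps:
K(Q, m) = 2*m*(-2 + Q) (K(Q, m) = (-2 + Q)*(2*m) = 2*m*(-2 + Q))
(K(-1, 2) - 10)*(-9) = (2*2*(-2 - 1) - 10)*(-9) = (2*2*(-3) - 10)*(-9) = (-12 - 10)*(-9) = -22*(-9) = 198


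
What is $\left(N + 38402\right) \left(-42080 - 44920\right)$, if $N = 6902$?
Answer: $-3941448000$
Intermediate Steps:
$\left(N + 38402\right) \left(-42080 - 44920\right) = \left(6902 + 38402\right) \left(-42080 - 44920\right) = 45304 \left(-87000\right) = -3941448000$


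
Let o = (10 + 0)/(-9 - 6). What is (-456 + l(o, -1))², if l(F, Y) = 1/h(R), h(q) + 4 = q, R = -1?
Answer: 5202961/25 ≈ 2.0812e+5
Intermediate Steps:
h(q) = -4 + q
o = -⅔ (o = 10/(-15) = 10*(-1/15) = -⅔ ≈ -0.66667)
l(F, Y) = -⅕ (l(F, Y) = 1/(-4 - 1) = 1/(-5) = -⅕)
(-456 + l(o, -1))² = (-456 - ⅕)² = (-2281/5)² = 5202961/25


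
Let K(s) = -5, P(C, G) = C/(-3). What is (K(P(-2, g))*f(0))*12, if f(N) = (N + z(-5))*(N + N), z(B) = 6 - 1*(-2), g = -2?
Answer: 0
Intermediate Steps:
P(C, G) = -C/3 (P(C, G) = C*(-⅓) = -C/3)
z(B) = 8 (z(B) = 6 + 2 = 8)
f(N) = 2*N*(8 + N) (f(N) = (N + 8)*(N + N) = (8 + N)*(2*N) = 2*N*(8 + N))
(K(P(-2, g))*f(0))*12 = -10*0*(8 + 0)*12 = -10*0*8*12 = -5*0*12 = 0*12 = 0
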